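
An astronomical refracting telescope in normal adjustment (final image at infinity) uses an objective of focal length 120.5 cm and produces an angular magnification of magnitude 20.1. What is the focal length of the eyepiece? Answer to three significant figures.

|M| = f_obj/f_eye, so f_eye = f_obj/|M| = 120.5/20.1 = 5.995 cm.

6.00 cm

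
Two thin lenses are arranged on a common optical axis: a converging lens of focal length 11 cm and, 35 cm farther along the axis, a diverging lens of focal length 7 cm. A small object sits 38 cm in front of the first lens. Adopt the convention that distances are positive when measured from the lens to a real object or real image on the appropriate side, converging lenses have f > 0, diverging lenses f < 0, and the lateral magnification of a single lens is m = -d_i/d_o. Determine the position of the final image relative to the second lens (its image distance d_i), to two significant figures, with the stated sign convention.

First lens: d_i1 = 1/(1/11 - 1/38) = 15.481 cm.
The intermediate image is 15.481 cm to the right of lens 1, so d_o2 = L - d_i1 = 35 - 15.481 = 19.519 cm.
Second lens: d_i2 = 1/(1/(-7) - 1/(19.519)) = -5.152 cm.

-5.2 cm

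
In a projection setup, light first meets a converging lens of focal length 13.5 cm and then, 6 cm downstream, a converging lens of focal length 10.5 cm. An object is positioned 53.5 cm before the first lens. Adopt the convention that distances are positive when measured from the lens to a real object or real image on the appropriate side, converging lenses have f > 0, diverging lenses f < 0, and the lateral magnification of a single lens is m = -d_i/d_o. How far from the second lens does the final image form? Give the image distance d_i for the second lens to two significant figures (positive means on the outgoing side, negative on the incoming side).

Applying the thin-lens equation to the first lens, 1/13.5 = 1/53.5 + 1/d_i1, which gives d_i1 = 18.056 cm.
Since 18.056 cm > 6 cm, the first image lies past the second lens and serves as a virtual object: d_o2 = L - d_i1 = -12.056 cm.
Applying the thin-lens equation again with f_2 = 10.5 cm and d_o2 = -12.056 cm gives d_i2 = 5.612 cm.

5.6 cm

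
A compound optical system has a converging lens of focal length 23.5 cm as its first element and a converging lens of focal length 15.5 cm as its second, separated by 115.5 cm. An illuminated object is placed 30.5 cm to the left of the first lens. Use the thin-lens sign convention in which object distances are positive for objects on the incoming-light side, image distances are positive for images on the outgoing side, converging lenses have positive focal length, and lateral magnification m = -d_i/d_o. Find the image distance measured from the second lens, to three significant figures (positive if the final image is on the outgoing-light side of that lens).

Applying the thin-lens equation to the first lens, 1/23.5 = 1/30.5 + 1/d_i1, which gives d_i1 = 102.393 cm.
Object distance for lens 2: d_o2 = 115.5 - 102.393 = 13.107 cm.
Applying the thin-lens equation again with f_2 = 15.5 cm and d_o2 = 13.107 cm gives d_i2 = -84.903 cm.

-84.9 cm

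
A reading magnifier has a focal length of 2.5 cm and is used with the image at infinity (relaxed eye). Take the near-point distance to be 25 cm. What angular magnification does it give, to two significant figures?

M = D/f = 25/2.5 = 10.000.

10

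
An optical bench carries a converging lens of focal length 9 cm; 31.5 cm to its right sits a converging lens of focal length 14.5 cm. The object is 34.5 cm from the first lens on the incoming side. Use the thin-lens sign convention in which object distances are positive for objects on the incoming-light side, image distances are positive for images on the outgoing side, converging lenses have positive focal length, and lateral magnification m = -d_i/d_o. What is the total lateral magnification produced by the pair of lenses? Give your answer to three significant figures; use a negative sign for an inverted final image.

Applying the thin-lens equation to the first lens, 1/9 = 1/34.5 + 1/d_i1, which gives d_i1 = 12.176 cm.
Its lateral magnification is m_1 = -d_i1/d_o1 = -(12.176)/34.5 = -0.3529.
Object distance for lens 2: d_o2 = 31.5 - 12.176 = 19.324 cm.
Applying the thin-lens equation again with f_2 = 14.5 cm and d_o2 = 19.324 cm gives d_i2 = 58.088 cm.
m_2 = -(58.088)/(19.324) = -3.0061.
The system's lateral magnification is m_1 m_2 = (-0.3529)(-3.0061) = 1.0610.

1.06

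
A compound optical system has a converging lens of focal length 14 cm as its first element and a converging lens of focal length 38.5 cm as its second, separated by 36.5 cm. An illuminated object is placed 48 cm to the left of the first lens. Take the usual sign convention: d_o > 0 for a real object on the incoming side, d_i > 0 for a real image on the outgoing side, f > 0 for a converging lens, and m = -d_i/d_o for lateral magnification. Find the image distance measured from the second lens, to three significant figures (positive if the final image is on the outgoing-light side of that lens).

Applying the thin-lens equation to the first lens, 1/14 = 1/48 + 1/d_i1, which gives d_i1 = 19.765 cm.
The intermediate image is 19.765 cm to the right of lens 1, so d_o2 = L - d_i1 = 36.5 - 19.765 = 16.735 cm.
Applying the thin-lens equation again with f_2 = 38.5 cm and d_o2 = 16.735 cm gives d_i2 = -29.603 cm.

-29.6 cm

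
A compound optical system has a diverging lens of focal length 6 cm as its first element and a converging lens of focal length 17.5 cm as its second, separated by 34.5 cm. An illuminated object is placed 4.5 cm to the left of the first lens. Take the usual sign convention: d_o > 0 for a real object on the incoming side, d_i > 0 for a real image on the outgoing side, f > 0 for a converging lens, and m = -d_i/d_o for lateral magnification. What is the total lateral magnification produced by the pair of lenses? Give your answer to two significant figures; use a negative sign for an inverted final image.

Lens 1: 1/d_i1 = 1/f_1 - 1/d_o1 = 1/(-6) - 1/4.5 = -0.38889 cm^-1, so d_i1 = -2.571 cm.
m_1 = -(-2.571)/4.5 = 0.5714.
With d_i1 < 0 the first image is virtual and lies on the object side; the object distance for lens 2 is d_o2 = 34.5 - (-2.571) = 37.071 cm.
Lens 2: 1/d_i2 = 1/f_2 - 1/d_o2 = 1/17.5 - 1/(37.071) = 0.03017 cm^-1, so d_i2 = 33.148 cm.
m_2 = -(33.148)/(37.071) = -0.8942.
Overall magnification: m = m_1 m_2 = -0.5109.

-0.51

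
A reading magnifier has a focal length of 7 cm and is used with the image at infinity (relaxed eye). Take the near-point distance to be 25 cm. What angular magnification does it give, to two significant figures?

M = D/f = 25/7 = 3.571.

3.6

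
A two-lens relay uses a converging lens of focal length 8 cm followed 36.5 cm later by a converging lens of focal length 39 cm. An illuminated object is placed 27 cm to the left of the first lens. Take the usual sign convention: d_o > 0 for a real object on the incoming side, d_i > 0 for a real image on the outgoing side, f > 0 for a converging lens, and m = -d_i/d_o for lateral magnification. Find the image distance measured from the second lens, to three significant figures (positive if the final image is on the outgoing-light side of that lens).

First lens: d_i1 = 1/(1/8 - 1/27) = 11.368 cm.
Object distance for lens 2: d_o2 = 36.5 - 11.368 = 25.132 cm.
Second lens: d_i2 = 1/(1/39 - 1/(25.132)) = -70.674 cm.

-70.7 cm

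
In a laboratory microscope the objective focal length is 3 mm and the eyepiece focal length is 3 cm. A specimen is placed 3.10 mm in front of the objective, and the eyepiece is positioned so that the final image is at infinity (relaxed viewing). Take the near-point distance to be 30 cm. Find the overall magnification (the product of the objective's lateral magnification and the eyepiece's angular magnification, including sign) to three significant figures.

-300

Convert to cm: f_obj = 3 mm = 0.3 cm; d_o = 3.10 mm = 0.31 cm.
Objective: 1/d_i = 1/f_obj - 1/d_o = 1/0.3 - 1/0.31 = 0.10753 cm^-1, so d_i = 9.300 cm.
m_obj = -d_i/d_o = -9.300/0.31 = -30.000.
Eyepiece angular magnification (image at infinity): M_eye = D/f_e = 30/3 = 10.000.
Overall M = m_obj x M_eye = (-30.000)(10.000) = -300.00.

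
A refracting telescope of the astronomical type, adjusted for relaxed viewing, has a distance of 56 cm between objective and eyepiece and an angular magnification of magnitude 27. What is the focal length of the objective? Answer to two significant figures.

In normal adjustment the tube length equals f_obj + f_eye and |M| = f_obj/f_eye.
So f_obj = 27 f_eye and 27 f_eye + f_eye = 56 cm, giving f_eye = 56/28 = 2.000 cm and f_obj = 54.000 cm.

54 cm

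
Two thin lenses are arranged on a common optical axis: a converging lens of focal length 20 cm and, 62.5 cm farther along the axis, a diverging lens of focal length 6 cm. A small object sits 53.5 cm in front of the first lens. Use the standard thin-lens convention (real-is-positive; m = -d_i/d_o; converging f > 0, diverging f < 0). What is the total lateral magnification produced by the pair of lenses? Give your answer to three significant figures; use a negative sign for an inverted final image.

Lens 1: 1/d_i1 = 1/f_1 - 1/d_o1 = 1/20 - 1/53.5 = 0.03131 cm^-1, so d_i1 = 31.940 cm.
m_1 = -(31.940)/53.5 = -0.5970.
Object distance for lens 2: d_o2 = 62.5 - 31.940 = 30.560 cm.
Lens 2: 1/d_i2 = 1/f_2 - 1/d_o2 = 1/(-6) - 1/(30.560) = -0.19939 cm^-1, so d_i2 = -5.015 cm.
m_2 = -(-5.015)/(30.560) = 0.1641.
Overall magnification: m = m_1 m_2 = -0.0980.

-0.0980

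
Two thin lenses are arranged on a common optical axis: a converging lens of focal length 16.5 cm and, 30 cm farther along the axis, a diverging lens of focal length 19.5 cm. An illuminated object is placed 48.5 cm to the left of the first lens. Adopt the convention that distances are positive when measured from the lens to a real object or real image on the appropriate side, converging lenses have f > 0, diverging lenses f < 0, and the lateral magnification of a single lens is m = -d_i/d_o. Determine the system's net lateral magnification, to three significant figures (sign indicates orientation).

First lens: d_i1 = 1/(1/16.5 - 1/48.5) = 25.008 cm.
m_1 = -(25.008)/48.5 = -0.5156.
Object distance for lens 2: d_o2 = 30 - 25.008 = 4.992 cm.
Second lens: d_i2 = 1/(1/(-19.5) - 1/(4.992)) = -3.975 cm.
m_2 = -(-3.975)/(4.992) = 0.7962.
Overall magnification: m = m_1 m_2 = -0.4105.

-0.411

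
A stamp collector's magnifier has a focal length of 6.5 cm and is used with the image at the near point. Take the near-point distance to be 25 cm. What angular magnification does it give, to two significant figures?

4.8

M = 1 + D/f = 1 + 25/6.5 = 4.846.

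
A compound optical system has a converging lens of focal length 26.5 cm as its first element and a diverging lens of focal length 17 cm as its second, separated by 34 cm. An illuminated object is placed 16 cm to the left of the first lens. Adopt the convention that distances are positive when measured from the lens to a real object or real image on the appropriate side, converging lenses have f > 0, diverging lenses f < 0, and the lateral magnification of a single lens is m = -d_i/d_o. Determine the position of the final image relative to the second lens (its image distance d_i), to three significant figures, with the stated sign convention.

First lens: d_i1 = 1/(1/26.5 - 1/16) = -40.381 cm.
With d_i1 < 0 the first image is virtual and lies on the object side; the object distance for lens 2 is d_o2 = 34 - (-40.381) = 74.381 cm.
Second lens: d_i2 = 1/(1/(-17) - 1/(74.381)) = -13.837 cm.

-13.8 cm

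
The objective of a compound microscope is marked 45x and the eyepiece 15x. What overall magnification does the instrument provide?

The overall magnification of a compound microscope is the product of the objective and eyepiece magnifications:
M = M_obj x M_eye = 45 x 15 = 675.

675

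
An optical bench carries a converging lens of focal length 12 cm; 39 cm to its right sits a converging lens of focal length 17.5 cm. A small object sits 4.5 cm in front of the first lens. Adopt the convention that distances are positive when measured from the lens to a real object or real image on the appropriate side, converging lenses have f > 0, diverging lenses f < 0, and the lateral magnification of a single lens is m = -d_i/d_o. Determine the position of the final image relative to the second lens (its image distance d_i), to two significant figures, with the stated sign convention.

First lens: d_i1 = 1/(1/12 - 1/4.5) = -7.200 cm.
With d_i1 < 0 the first image is virtual and lies on the object side; the object distance for lens 2 is d_o2 = 39 - (-7.200) = 46.200 cm.
Second lens: d_i2 = 1/(1/17.5 - 1/(46.200)) = 28.171 cm.

28 cm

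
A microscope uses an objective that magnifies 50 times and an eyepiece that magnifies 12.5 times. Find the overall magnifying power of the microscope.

The overall magnification of a compound microscope is the product of the objective and eyepiece magnifications:
M = M_obj x M_eye = 50 x 12.5 = 625.

625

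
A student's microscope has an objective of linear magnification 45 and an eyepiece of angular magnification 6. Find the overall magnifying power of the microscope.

The overall magnification of a compound microscope is the product of the objective and eyepiece magnifications:
M = M_obj x M_eye = 45 x 6 = 270.

270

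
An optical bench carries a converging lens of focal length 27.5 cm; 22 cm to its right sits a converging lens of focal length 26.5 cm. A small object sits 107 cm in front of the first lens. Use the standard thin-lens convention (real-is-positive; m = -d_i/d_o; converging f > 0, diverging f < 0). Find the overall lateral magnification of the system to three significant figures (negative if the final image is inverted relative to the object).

-0.221

First lens: d_i1 = 1/(1/27.5 - 1/107) = 37.013 cm.
m_1 = -(37.013)/107 = -0.3459.
This image would form 37.013 cm past lens 1, i.e. 15.013 cm beyond lens 2, so it is a virtual object for lens 2: d_o2 = 22 - 37.013 = -15.013 cm.
Second lens: d_i2 = 1/(1/26.5 - 1/(-15.013)) = 9.583 cm.
m_2 = -(9.583)/(-15.013) = 0.6384.
Overall magnification: m = m_1 m_2 = -0.2208.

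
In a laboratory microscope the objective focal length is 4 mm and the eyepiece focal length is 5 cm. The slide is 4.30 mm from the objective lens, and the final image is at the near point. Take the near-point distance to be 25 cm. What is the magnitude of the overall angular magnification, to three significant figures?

80.0

Convert to cm: f_obj = 4 mm = 0.4 cm; d_o = 4.30 mm = 0.43 cm.
Objective: 1/d_i = 1/f_obj - 1/d_o = 1/0.4 - 1/0.43 = 0.17442 cm^-1, so d_i = 5.733 cm.
m_obj = -d_i/d_o = -5.733/0.43 = -13.333.
Eyepiece angular magnification (image at near point): M_eye = 1 + D/f_e = 1 + 25/5 = 6.000.
Overall M = m_obj x M_eye = (-13.333)(6.000) = -80.00.
|M| = 80.00.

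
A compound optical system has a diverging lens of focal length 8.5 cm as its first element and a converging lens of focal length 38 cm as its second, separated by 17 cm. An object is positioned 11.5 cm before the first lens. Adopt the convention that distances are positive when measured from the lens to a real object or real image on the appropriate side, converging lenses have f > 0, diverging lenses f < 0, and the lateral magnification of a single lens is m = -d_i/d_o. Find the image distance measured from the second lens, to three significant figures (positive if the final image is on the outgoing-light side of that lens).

-51.6 cm

Lens 1: 1/d_i1 = 1/f_1 - 1/d_o1 = 1/(-8.5) - 1/11.5 = -0.20460 cm^-1, so d_i1 = -4.888 cm.
With d_i1 < 0 the first image is virtual and lies on the object side; the object distance for lens 2 is d_o2 = 17 - (-4.888) = 21.887 cm.
Lens 2: 1/d_i2 = 1/f_2 - 1/d_o2 = 1/38 - 1/(21.887) = -0.01937 cm^-1, so d_i2 = -51.620 cm.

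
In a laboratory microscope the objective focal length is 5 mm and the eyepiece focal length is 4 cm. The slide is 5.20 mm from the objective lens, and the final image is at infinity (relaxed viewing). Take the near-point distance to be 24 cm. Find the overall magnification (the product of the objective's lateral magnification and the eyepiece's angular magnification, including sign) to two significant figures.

-150

Convert to cm: f_obj = 5 mm = 0.5 cm; d_o = 5.20 mm = 0.52 cm.
Objective: 1/d_i = 1/f_obj - 1/d_o = 1/0.5 - 1/0.52 = 0.07692 cm^-1, so d_i = 13.000 cm.
m_obj = -d_i/d_o = -13.000/0.52 = -25.000.
Eyepiece angular magnification (image at infinity): M_eye = D/f_e = 24/4 = 6.000.
Overall M = m_obj x M_eye = (-25.000)(6.000) = -150.00.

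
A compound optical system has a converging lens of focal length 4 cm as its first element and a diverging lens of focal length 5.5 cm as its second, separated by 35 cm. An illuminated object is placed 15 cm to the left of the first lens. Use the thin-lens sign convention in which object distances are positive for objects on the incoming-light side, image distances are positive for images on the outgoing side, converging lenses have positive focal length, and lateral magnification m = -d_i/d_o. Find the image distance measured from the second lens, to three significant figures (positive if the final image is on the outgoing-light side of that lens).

Applying the thin-lens equation to the first lens, 1/4 = 1/15 + 1/d_i1, which gives d_i1 = 5.455 cm.
Object distance for lens 2: d_o2 = 35 - 5.455 = 29.545 cm.
Applying the thin-lens equation again with f_2 = -5.5 cm and d_o2 = 29.545 cm gives d_i2 = -4.637 cm.

-4.64 cm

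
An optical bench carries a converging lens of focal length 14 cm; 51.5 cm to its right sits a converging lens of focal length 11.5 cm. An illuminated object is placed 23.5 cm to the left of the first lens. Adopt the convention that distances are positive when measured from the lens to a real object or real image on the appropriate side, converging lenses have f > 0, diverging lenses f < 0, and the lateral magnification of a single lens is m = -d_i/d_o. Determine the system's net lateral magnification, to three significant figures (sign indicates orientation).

3.16

Applying the thin-lens equation to the first lens, 1/14 = 1/23.5 + 1/d_i1, which gives d_i1 = 34.632 cm.
Its lateral magnification is m_1 = -d_i1/d_o1 = -(34.632)/23.5 = -1.4737.
The intermediate image is 34.632 cm to the right of lens 1, so d_o2 = L - d_i1 = 51.5 - 34.632 = 16.868 cm.
Applying the thin-lens equation again with f_2 = 11.5 cm and d_o2 = 16.868 cm gives d_i2 = 36.135 cm.
m_2 = -(36.135)/(16.868) = -2.1422.
Overall magnification: m = m_1 m_2 = 3.1569.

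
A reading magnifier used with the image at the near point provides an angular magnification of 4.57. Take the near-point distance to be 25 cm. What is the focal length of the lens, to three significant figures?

7.00 cm

For the image at the near point, M = 1 + D/f.
f = D/(M - 1) = 25/(4.57 - 1) = 7.003 cm.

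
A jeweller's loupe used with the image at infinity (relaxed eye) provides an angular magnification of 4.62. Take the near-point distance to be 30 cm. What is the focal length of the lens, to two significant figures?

6.5 cm

For the image at infinity, M = D/f.
f = D/M = 30/4.62 = 6.494 cm.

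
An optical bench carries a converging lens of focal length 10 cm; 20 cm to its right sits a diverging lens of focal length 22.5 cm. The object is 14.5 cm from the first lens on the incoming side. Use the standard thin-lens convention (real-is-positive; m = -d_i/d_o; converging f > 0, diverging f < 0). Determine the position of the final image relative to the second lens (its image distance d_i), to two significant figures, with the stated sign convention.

Lens 1: 1/d_i1 = 1/f_1 - 1/d_o1 = 1/10 - 1/14.5 = 0.03103 cm^-1, so d_i1 = 32.222 cm.
This image would form 32.222 cm past lens 1, i.e. 12.222 cm beyond lens 2, so it is a virtual object for lens 2: d_o2 = 20 - 32.222 = -12.222 cm.
Lens 2: 1/d_i2 = 1/f_2 - 1/d_o2 = 1/(-22.5) - 1/(-12.222) = 0.03737 cm^-1, so d_i2 = 26.757 cm.

27 cm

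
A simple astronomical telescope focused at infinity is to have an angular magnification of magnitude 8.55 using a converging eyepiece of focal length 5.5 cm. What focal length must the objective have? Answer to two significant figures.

|M| = f_obj/|f_eye|, so f_obj = |M| x |f_eye| = 8.55 x 5.5 = 47.025 cm.

47 cm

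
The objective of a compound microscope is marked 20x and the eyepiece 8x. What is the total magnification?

The overall magnification of a compound microscope is the product of the objective and eyepiece magnifications:
M = M_obj x M_eye = 20 x 8 = 160.

160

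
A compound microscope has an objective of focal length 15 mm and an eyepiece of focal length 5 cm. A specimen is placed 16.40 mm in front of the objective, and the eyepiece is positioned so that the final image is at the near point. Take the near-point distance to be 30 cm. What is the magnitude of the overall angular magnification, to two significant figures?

75

Convert to cm: f_obj = 15 mm = 1.5 cm; d_o = 16.40 mm = 1.64 cm.
Objective: 1/d_i = 1/f_obj - 1/d_o = 1/1.5 - 1/1.64 = 0.05691 cm^-1, so d_i = 17.571 cm.
m_obj = -d_i/d_o = -17.571/1.64 = -10.714.
Eyepiece angular magnification (image at near point): M_eye = 1 + D/f_e = 1 + 30/5 = 7.000.
Overall M = m_obj x M_eye = (-10.714)(7.000) = -75.00.
|M| = 75.00.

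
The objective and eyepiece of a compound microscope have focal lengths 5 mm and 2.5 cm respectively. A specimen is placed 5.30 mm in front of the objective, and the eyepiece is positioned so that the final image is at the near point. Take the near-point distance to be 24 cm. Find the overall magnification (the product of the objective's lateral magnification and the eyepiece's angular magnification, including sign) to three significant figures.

Convert to cm: f_obj = 5 mm = 0.5 cm; d_o = 5.30 mm = 0.53 cm.
Objective: 1/d_i = 1/f_obj - 1/d_o = 1/0.5 - 1/0.53 = 0.11321 cm^-1, so d_i = 8.833 cm.
m_obj = -d_i/d_o = -8.833/0.53 = -16.667.
Eyepiece angular magnification (image at near point): M_eye = 1 + D/f_e = 1 + 24/2.5 = 10.600.
Overall M = m_obj x M_eye = (-16.667)(10.600) = -176.67.

-177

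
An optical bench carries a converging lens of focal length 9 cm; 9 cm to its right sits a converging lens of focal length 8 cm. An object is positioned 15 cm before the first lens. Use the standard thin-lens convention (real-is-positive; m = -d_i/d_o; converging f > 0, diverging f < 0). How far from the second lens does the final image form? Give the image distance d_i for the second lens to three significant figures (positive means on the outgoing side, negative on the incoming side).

Applying the thin-lens equation to the first lens, 1/9 = 1/15 + 1/d_i1, which gives d_i1 = 22.500 cm.
Since 22.500 cm > 9 cm, the first image lies past the second lens and serves as a virtual object: d_o2 = L - d_i1 = -13.500 cm.
Applying the thin-lens equation again with f_2 = 8 cm and d_o2 = -13.500 cm gives d_i2 = 5.023 cm.

5.02 cm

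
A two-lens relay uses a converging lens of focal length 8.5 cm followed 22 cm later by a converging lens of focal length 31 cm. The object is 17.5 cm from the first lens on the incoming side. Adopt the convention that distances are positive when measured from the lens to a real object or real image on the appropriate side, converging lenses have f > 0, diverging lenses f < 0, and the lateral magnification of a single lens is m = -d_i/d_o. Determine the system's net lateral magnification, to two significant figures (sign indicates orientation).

First lens: d_i1 = 1/(1/8.5 - 1/17.5) = 16.528 cm.
m_1 = -(16.528)/17.5 = -0.9444.
Object distance for lens 2: d_o2 = 22 - 16.528 = 5.472 cm.
Second lens: d_i2 = 1/(1/31 - 1/(5.472)) = -6.645 cm.
m_2 = -(-6.645)/(5.472) = 1.2144.
Total m = m_1 x m_2 = (-0.9444)(1.2144) = -1.1469.

-1.1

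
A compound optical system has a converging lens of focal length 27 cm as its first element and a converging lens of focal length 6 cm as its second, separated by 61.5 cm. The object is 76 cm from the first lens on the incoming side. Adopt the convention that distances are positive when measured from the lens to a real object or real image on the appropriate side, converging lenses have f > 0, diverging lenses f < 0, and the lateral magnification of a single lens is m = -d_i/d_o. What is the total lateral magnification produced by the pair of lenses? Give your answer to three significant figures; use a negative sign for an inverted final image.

First lens: d_i1 = 1/(1/27 - 1/76) = 41.878 cm.
m_1 = -(41.878)/76 = -0.5510.
The intermediate image is 41.878 cm to the right of lens 1, so d_o2 = L - d_i1 = 61.5 - 41.878 = 19.622 cm.
Second lens: d_i2 = 1/(1/6 - 1/(19.622)) = 8.643 cm.
m_2 = -(8.643)/(19.622) = -0.4404.
The system's lateral magnification is m_1 m_2 = (-0.5510)(-0.4404) = 0.2427.

0.243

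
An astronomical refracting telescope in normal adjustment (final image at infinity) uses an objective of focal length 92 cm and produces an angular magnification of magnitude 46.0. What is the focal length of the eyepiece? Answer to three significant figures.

2.00 cm

|M| = f_obj/f_eye, so f_eye = f_obj/|M| = 92/46.0 = 2.000 cm.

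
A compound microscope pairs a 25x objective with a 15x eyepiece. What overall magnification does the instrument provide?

The overall magnification of a compound microscope is the product of the objective and eyepiece magnifications:
M = M_obj x M_eye = 25 x 15 = 375.

375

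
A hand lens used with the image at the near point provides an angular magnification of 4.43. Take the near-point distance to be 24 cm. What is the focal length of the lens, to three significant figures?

For the image at the near point, M = 1 + D/f.
f = D/(M - 1) = 24/(4.43 - 1) = 6.997 cm.

7.00 cm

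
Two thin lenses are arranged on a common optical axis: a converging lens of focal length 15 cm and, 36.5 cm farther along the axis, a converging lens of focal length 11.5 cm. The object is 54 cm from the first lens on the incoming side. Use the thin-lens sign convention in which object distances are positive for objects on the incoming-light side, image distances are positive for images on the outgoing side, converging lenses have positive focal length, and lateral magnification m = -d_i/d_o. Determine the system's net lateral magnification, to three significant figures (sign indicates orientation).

1.05

Lens 1: 1/d_i1 = 1/f_1 - 1/d_o1 = 1/15 - 1/54 = 0.04815 cm^-1, so d_i1 = 20.769 cm.
m_1 = -(20.769)/54 = -0.3846.
The intermediate image is 20.769 cm to the right of lens 1, so d_o2 = L - d_i1 = 36.5 - 20.769 = 15.731 cm.
Lens 2: 1/d_i2 = 1/f_2 - 1/d_o2 = 1/11.5 - 1/(15.731) = 0.02339 cm^-1, so d_i2 = 42.759 cm.
m_2 = -(42.759)/(15.731) = -2.7182.
The system's lateral magnification is m_1 m_2 = (-0.3846)(-2.7182) = 1.0455.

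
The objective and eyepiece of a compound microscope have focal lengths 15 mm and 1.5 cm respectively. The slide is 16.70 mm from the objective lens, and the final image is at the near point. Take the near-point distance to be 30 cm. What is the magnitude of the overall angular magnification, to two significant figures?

190

Convert to cm: f_obj = 15 mm = 1.5 cm; d_o = 16.70 mm = 1.67 cm.
Objective: 1/d_i = 1/f_obj - 1/d_o = 1/1.5 - 1/1.67 = 0.06786 cm^-1, so d_i = 14.735 cm.
m_obj = -d_i/d_o = -14.735/1.67 = -8.824.
Eyepiece angular magnification (image at near point): M_eye = 1 + D/f_e = 1 + 30/1.5 = 21.000.
Overall M = m_obj x M_eye = (-8.824)(21.000) = -185.29.
|M| = 185.29.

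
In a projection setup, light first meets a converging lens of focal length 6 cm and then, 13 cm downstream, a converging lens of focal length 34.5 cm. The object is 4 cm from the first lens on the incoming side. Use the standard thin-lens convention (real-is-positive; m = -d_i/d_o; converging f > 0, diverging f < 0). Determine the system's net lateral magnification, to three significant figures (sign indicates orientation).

First lens: d_i1 = 1/(1/6 - 1/4) = -12.000 cm.
m_1 = -(-12.000)/4 = 3.0000.
The intermediate image is virtual, 12.000 cm to the left of lens 1, so d_o2 = L - d_i1 = 13 - (-12.000) = 25.000 cm.
Second lens: d_i2 = 1/(1/34.5 - 1/(25.000)) = -90.789 cm.
m_2 = -(-90.789)/(25.000) = 3.6316.
Overall magnification: m = m_1 m_2 = 10.8947.

10.9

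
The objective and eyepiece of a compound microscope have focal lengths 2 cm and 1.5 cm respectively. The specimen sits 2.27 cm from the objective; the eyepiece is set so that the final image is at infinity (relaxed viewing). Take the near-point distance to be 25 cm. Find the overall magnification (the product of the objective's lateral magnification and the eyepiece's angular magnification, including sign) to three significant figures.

Objective: 1/d_i = 1/f_obj - 1/d_o = 1/2 - 1/2.27 = 0.05947 cm^-1, so d_i = 16.815 cm.
m_obj = -d_i/d_o = -16.815/2.27 = -7.407.
Eyepiece angular magnification (image at infinity): M_eye = D/f_e = 25/1.5 = 16.667.
Overall M = m_obj x M_eye = (-7.407)(16.667) = -123.46.

-123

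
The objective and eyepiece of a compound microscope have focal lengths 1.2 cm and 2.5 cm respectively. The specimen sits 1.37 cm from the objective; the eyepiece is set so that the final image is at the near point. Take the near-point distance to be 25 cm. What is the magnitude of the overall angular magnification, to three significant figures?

77.6

Objective: 1/d_i = 1/f_obj - 1/d_o = 1/1.2 - 1/1.37 = 0.10341 cm^-1, so d_i = 9.671 cm.
m_obj = -d_i/d_o = -9.671/1.37 = -7.059.
Eyepiece angular magnification (image at near point): M_eye = 1 + D/f_e = 1 + 25/2.5 = 11.000.
Overall M = m_obj x M_eye = (-7.059)(11.000) = -77.65.
|M| = 77.65.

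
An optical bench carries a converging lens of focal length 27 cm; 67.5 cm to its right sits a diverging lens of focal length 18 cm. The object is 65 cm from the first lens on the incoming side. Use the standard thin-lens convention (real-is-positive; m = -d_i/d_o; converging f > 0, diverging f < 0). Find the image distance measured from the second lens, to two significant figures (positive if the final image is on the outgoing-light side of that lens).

Lens 1: 1/d_i1 = 1/f_1 - 1/d_o1 = 1/27 - 1/65 = 0.02165 cm^-1, so d_i1 = 46.184 cm.
That image sits 21.316 cm in front of the second lens, so d_o2 = 21.316 cm.
Lens 2: 1/d_i2 = 1/f_2 - 1/d_o2 = 1/(-18) - 1/(21.316) = -0.10247 cm^-1, so d_i2 = -9.759 cm.

-9.8 cm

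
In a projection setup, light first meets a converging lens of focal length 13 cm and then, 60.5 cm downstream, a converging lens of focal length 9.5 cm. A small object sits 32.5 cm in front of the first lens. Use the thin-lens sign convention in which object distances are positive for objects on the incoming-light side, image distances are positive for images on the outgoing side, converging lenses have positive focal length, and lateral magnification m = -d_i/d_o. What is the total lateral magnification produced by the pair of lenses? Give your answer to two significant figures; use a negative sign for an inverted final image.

0.22

Applying the thin-lens equation to the first lens, 1/13 = 1/32.5 + 1/d_i1, which gives d_i1 = 21.667 cm.
Its lateral magnification is m_1 = -d_i1/d_o1 = -(21.667)/32.5 = -0.6667.
The intermediate image is 21.667 cm to the right of lens 1, so d_o2 = L - d_i1 = 60.5 - 21.667 = 38.833 cm.
Applying the thin-lens equation again with f_2 = 9.5 cm and d_o2 = 38.833 cm gives d_i2 = 12.577 cm.
m_2 = -(12.577)/(38.833) = -0.3239.
Overall magnification: m = m_1 m_2 = 0.2159.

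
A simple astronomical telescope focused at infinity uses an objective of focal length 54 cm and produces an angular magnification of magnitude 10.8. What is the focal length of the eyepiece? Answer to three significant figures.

|M| = f_obj/f_eye, so f_eye = f_obj/|M| = 54/10.8 = 5.000 cm.

5.00 cm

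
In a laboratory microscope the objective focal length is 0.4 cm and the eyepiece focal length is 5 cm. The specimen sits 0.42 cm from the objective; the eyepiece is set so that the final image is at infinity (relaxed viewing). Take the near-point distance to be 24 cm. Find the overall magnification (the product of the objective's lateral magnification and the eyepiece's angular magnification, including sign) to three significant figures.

Objective: 1/d_i = 1/f_obj - 1/d_o = 1/0.4 - 1/0.42 = 0.11905 cm^-1, so d_i = 8.400 cm.
m_obj = -d_i/d_o = -8.400/0.42 = -20.000.
Eyepiece angular magnification (image at infinity): M_eye = D/f_e = 24/5 = 4.800.
Overall M = m_obj x M_eye = (-20.000)(4.800) = -96.00.

-96.0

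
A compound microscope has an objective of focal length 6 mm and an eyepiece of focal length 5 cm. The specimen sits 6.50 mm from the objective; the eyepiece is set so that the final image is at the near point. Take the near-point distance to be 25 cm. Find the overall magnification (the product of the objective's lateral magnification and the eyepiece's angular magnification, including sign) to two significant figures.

-72

Convert to cm: f_obj = 6 mm = 0.6 cm; d_o = 6.50 mm = 0.65 cm.
Objective: 1/d_i = 1/f_obj - 1/d_o = 1/0.6 - 1/0.65 = 0.12821 cm^-1, so d_i = 7.800 cm.
m_obj = -d_i/d_o = -7.800/0.65 = -12.000.
Eyepiece angular magnification (image at near point): M_eye = 1 + D/f_e = 1 + 25/5 = 6.000.
Overall M = m_obj x M_eye = (-12.000)(6.000) = -72.00.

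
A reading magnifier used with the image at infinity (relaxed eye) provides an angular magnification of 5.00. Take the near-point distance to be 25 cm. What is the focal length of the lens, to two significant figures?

For the image at infinity, M = D/f.
f = D/M = 25/5.0 = 5.000 cm.

5.0 cm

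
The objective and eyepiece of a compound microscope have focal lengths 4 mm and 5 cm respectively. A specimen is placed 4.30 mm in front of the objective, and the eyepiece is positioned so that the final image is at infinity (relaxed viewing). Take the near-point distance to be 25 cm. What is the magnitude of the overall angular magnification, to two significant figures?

Convert to cm: f_obj = 4 mm = 0.4 cm; d_o = 4.30 mm = 0.43 cm.
Objective: 1/d_i = 1/f_obj - 1/d_o = 1/0.4 - 1/0.43 = 0.17442 cm^-1, so d_i = 5.733 cm.
m_obj = -d_i/d_o = -5.733/0.43 = -13.333.
Eyepiece angular magnification (image at infinity): M_eye = D/f_e = 25/5 = 5.000.
Overall M = m_obj x M_eye = (-13.333)(5.000) = -66.67.
|M| = 66.67.

67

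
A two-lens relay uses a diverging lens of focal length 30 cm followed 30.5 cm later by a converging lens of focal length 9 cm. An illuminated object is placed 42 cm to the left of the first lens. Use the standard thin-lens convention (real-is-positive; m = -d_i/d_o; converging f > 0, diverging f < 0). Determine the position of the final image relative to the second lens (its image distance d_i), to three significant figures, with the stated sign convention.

First lens: d_i1 = 1/(1/(-30) - 1/42) = -17.500 cm.
The intermediate image is virtual, 17.500 cm to the left of lens 1, so d_o2 = L - d_i1 = 30.5 - (-17.500) = 48.000 cm.
Second lens: d_i2 = 1/(1/9 - 1/(48.000)) = 11.077 cm.

11.1 cm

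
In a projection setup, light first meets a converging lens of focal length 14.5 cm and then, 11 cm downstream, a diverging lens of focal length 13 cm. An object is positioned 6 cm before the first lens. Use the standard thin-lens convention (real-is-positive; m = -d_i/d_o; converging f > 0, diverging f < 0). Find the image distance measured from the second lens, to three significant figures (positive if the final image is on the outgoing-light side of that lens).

Lens 1: 1/d_i1 = 1/f_1 - 1/d_o1 = 1/14.5 - 1/6 = -0.09770 cm^-1, so d_i1 = -10.235 cm.
The intermediate image is virtual, 10.235 cm to the left of lens 1, so d_o2 = L - d_i1 = 11 - (-10.235) = 21.235 cm.
Lens 2: 1/d_i2 = 1/f_2 - 1/d_o2 = 1/(-13) - 1/(21.235) = -0.12401 cm^-1, so d_i2 = -8.064 cm.

-8.06 cm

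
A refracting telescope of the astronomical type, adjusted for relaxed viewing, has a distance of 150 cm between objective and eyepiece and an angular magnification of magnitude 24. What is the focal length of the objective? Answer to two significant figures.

140 cm

In normal adjustment the tube length equals f_obj + f_eye and |M| = f_obj/f_eye.
So f_obj = 24 f_eye and 24 f_eye + f_eye = 150 cm, giving f_eye = 150/25 = 6.000 cm and f_obj = 144.000 cm.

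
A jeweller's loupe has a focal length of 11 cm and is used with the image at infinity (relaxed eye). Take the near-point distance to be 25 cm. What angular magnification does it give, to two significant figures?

2.3

M = D/f = 25/11 = 2.273.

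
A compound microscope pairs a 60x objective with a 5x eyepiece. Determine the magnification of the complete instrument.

300

The overall magnification of a compound microscope is the product of the objective and eyepiece magnifications:
M = M_obj x M_eye = 60 x 5 = 300.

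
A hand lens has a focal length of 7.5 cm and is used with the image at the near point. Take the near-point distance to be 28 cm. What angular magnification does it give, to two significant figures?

M = 1 + D/f = 1 + 28/7.5 = 4.733.

4.7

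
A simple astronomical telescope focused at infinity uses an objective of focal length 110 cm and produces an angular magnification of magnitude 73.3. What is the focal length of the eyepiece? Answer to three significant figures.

|M| = f_obj/f_eye, so f_eye = f_obj/|M| = 110/73.3 = 1.501 cm.

1.50 cm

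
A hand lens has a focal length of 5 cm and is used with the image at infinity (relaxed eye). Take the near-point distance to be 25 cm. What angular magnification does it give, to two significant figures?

M = D/f = 25/5 = 5.000.

5.0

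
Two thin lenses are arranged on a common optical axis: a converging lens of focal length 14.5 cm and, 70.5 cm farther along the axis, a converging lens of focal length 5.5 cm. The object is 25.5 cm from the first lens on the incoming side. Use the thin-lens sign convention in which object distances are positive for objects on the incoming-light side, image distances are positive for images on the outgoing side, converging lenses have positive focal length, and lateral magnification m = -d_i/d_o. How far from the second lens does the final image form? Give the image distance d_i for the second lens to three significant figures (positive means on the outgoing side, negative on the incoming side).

Applying the thin-lens equation to the first lens, 1/14.5 = 1/25.5 + 1/d_i1, which gives d_i1 = 33.614 cm.
The intermediate image is 33.614 cm to the right of lens 1, so d_o2 = L - d_i1 = 70.5 - 33.614 = 36.886 cm.
Applying the thin-lens equation again with f_2 = 5.5 cm and d_o2 = 36.886 cm gives d_i2 = 6.464 cm.

6.46 cm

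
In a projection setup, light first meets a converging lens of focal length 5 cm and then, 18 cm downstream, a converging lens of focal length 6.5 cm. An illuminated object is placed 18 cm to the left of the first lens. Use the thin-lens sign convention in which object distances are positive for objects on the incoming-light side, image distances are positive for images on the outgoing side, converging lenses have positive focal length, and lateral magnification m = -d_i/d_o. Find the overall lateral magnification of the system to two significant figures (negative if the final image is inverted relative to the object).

0.55

Lens 1: 1/d_i1 = 1/f_1 - 1/d_o1 = 1/5 - 1/18 = 0.14444 cm^-1, so d_i1 = 6.923 cm.
m_1 = -(6.923)/18 = -0.3846.
The intermediate image is 6.923 cm to the right of lens 1, so d_o2 = L - d_i1 = 18 - 6.923 = 11.077 cm.
Lens 2: 1/d_i2 = 1/f_2 - 1/d_o2 = 1/6.5 - 1/(11.077) = 0.06357 cm^-1, so d_i2 = 15.731 cm.
m_2 = -(15.731)/(11.077) = -1.4202.
The system's lateral magnification is m_1 m_2 = (-0.3846)(-1.4202) = 0.5462.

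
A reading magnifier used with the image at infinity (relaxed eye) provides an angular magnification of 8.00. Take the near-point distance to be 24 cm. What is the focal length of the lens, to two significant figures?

3.0 cm

For the image at infinity, M = D/f.
f = D/M = 24/8.0 = 3.000 cm.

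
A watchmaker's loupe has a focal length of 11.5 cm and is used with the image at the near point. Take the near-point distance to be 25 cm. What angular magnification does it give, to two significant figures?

M = 1 + D/f = 1 + 25/11.5 = 3.174.

3.2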